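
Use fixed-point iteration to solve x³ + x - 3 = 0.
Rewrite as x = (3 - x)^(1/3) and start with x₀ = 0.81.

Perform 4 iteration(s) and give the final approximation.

Equation: x³ + x - 3 = 0
Fixed-point form: x = (3 - x)^(1/3)
x₀ = 0.81

x_1 = g(0.810000) = 1.298618
x_2 = g(1.298618) = 1.193807
x_3 = g(1.193807) = 1.217834
x_4 = g(1.217834) = 1.212410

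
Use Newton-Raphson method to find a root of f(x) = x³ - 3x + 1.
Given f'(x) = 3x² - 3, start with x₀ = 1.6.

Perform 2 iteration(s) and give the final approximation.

f(x) = x³ - 3x + 1
f'(x) = 3x² - 3
x₀ = 1.6

Newton-Raphson formula: x_{n+1} = x_n - f(x_n)/f'(x_n)

Iteration 1:
  f(1.600000) = 0.296000
  f'(1.600000) = 4.680000
  x_1 = 1.600000 - 0.296000/4.680000 = 1.536752
Iteration 2:
  f(1.536752) = 0.018948
  f'(1.536752) = 4.084821
  x_2 = 1.536752 - 0.018948/4.084821 = 1.532113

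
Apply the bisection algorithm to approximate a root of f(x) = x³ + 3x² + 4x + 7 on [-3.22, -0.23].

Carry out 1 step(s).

f(x) = x³ + 3x² + 4x + 7
Initial interval: [-3.22, -0.23]

Iteration 1:
  c_1 = (-3.220000 + (-0.230000))/2 = -1.725000
  f(c_1) = f(-1.725000) = 3.893922
  f(a) × f(c) < 0, new interval: [-3.220000, -1.725000]

After 1 iteration(s), the approximation is c_1 = -1.725000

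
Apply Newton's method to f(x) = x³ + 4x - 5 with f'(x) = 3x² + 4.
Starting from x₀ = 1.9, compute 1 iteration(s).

f(x) = x³ + 4x - 5
f'(x) = 3x² + 4
x₀ = 1.9

Newton-Raphson formula: x_{n+1} = x_n - f(x_n)/f'(x_n)

Iteration 1:
  f(1.900000) = 9.459000
  f'(1.900000) = 14.830000
  x_1 = 1.900000 - 9.459000/14.830000 = 1.262171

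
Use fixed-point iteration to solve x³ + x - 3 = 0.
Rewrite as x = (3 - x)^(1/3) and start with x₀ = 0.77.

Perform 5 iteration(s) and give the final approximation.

Equation: x³ + x - 3 = 0
Fixed-point form: x = (3 - x)^(1/3)
x₀ = 0.77

x_1 = g(0.770000) = 1.306477
x_2 = g(1.306477) = 1.191966
x_3 = g(1.191966) = 1.218248
x_4 = g(1.218248) = 1.212316
x_5 = g(1.212316) = 1.213660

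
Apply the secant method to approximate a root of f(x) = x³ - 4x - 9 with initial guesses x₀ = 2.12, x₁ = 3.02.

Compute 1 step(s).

f(x) = x³ - 4x - 9
x₀ = 2.12, x₁ = 3.02

Secant formula: x_{n+1} = x_n - f(x_n)(x_n - x_{n-1})/(f(x_n) - f(x_{n-1}))

Iteration 1:
  f(2.120000) = -7.951872
  f(3.020000) = 6.463608
  x_2 = 3.020000 - 6.463608×(3.020000 - 2.120000)/(6.463608 - (-7.951872))
       = 2.616458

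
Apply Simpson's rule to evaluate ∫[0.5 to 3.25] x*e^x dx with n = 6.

f(x) = x*e^x
a = 0.5, b = 3.25, n = 6
h = (b - a)/n = 0.458333

Simpson's rule: (h/3)[f(x₀) + 4f(x₁) + 2f(x₂) + ... + f(xₙ)]

x_0 = 0.5000, f(x_0) = 0.824361, coefficient = 1
x_1 = 0.9583, f(x_1) = 2.498708, coefficient = 4
x_2 = 1.4167, f(x_2) = 5.841417, coefficient = 2
x_3 = 1.8750, f(x_3) = 12.226536, coefficient = 4
x_4 = 2.3333, f(x_4) = 24.061937, coefficient = 2
x_5 = 2.7917, f(x_5) = 45.526995, coefficient = 4
x_6 = 3.2500, f(x_6) = 83.818605, coefficient = 1

I ≈ (0.458333/3) × 385.458628 = 58.889513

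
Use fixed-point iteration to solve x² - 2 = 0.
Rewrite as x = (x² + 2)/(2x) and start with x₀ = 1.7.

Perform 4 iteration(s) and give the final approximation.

Equation: x² - 2 = 0
Fixed-point form: x = (x² + 2)/(2x)
x₀ = 1.7

x_1 = g(1.700000) = 1.438235
x_2 = g(1.438235) = 1.414414
x_3 = g(1.414414) = 1.414214
x_4 = g(1.414214) = 1.414214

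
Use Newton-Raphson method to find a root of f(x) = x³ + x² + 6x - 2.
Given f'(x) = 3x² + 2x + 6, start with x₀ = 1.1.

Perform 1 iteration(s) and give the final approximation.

f(x) = x³ + x² + 6x - 2
f'(x) = 3x² + 2x + 6
x₀ = 1.1

Newton-Raphson formula: x_{n+1} = x_n - f(x_n)/f'(x_n)

Iteration 1:
  f(1.100000) = 7.141000
  f'(1.100000) = 11.830000
  x_1 = 1.100000 - 7.141000/11.830000 = 0.496365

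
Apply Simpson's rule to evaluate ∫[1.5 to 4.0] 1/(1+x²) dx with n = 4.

f(x) = 1/(1+x²)
a = 1.5, b = 4.0, n = 4
h = (b - a)/n = 0.625000

Simpson's rule: (h/3)[f(x₀) + 4f(x₁) + 2f(x₂) + ... + f(xₙ)]

x_0 = 1.5000, f(x_0) = 0.307692, coefficient = 1
x_1 = 2.1250, f(x_1) = 0.181303, coefficient = 4
x_2 = 2.7500, f(x_2) = 0.116788, coefficient = 2
x_3 = 3.3750, f(x_3) = 0.080706, coefficient = 4
x_4 = 4.0000, f(x_4) = 0.058824, coefficient = 1

I ≈ (0.625000/3) × 1.648130 = 0.343360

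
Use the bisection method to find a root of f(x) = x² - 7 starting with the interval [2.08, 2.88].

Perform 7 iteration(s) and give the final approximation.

f(x) = x² - 7
Initial interval: [2.08, 2.88]

Iteration 1:
  c_1 = (2.080000 + 2.880000)/2 = 2.480000
  f(c_1) = f(2.480000) = -0.849600
  f(a) × f(c) ≥ 0, new interval: [2.480000, 2.880000]
Iteration 2:
  c_2 = (2.480000 + 2.880000)/2 = 2.680000
  f(c_2) = f(2.680000) = 0.182400
  f(a) × f(c) < 0, new interval: [2.480000, 2.680000]
Iteration 3:
  c_3 = (2.480000 + 2.680000)/2 = 2.580000
  f(c_3) = f(2.580000) = -0.343600
  f(a) × f(c) ≥ 0, new interval: [2.580000, 2.680000]
Iteration 4:
  c_4 = (2.580000 + 2.680000)/2 = 2.630000
  f(c_4) = f(2.630000) = -0.083100
  f(a) × f(c) ≥ 0, new interval: [2.630000, 2.680000]
Iteration 5:
  c_5 = (2.630000 + 2.680000)/2 = 2.655000
  f(c_5) = f(2.655000) = 0.049025
  f(a) × f(c) < 0, new interval: [2.630000, 2.655000]
Iteration 6:
  c_6 = (2.630000 + 2.655000)/2 = 2.642500
  f(c_6) = f(2.642500) = -0.017194
  f(a) × f(c) ≥ 0, new interval: [2.642500, 2.655000]
Iteration 7:
  c_7 = (2.642500 + 2.655000)/2 = 2.648750
  f(c_7) = f(2.648750) = 0.015877
  f(a) × f(c) < 0, new interval: [2.642500, 2.648750]

After 7 iteration(s), the approximation is c_7 = 2.648750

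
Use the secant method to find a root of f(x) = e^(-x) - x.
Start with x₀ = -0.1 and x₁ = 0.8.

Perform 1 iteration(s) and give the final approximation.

f(x) = e^(-x) - x
x₀ = -0.1, x₁ = 0.8

Secant formula: x_{n+1} = x_n - f(x_n)(x_n - x_{n-1})/(f(x_n) - f(x_{n-1}))

Iteration 1:
  f(-0.100000) = 1.205171
  f(0.800000) = -0.350671
  x_2 = 0.800000 - (-0.350671)×(0.800000 - (-0.100000))/(-0.350671 - 1.205171)
       = 0.597149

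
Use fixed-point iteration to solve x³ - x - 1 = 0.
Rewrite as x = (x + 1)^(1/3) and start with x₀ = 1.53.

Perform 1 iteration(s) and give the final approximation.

Equation: x³ - x - 1 = 0
Fixed-point form: x = (x + 1)^(1/3)
x₀ = 1.53

x_1 = g(1.530000) = 1.362616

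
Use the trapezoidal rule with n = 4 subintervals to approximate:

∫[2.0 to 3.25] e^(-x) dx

f(x) = e^(-x)
a = 2.0, b = 3.25, n = 4
h = (b - a)/n = 0.312500

Trapezoidal rule: (h/2)[f(x₀) + 2f(x₁) + 2f(x₂) + ... + f(xₙ)]

x_0 = 2.0000, f(x_0) = 0.135335, coefficient = 1
x_1 = 2.3125, f(x_1) = 0.099013, coefficient = 2
x_2 = 2.6250, f(x_2) = 0.072440, coefficient = 2
x_3 = 2.9375, f(x_3) = 0.052998, coefficient = 2
x_4 = 3.2500, f(x_4) = 0.038774, coefficient = 1

I ≈ (0.312500/2) × 0.623012 = 0.097346
Exact value: 0.096561
Error: 0.000785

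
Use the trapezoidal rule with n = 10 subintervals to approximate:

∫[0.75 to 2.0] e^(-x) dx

f(x) = e^(-x)
a = 0.75, b = 2.0, n = 10
h = (b - a)/n = 0.125000

Trapezoidal rule: (h/2)[f(x₀) + 2f(x₁) + 2f(x₂) + ... + f(xₙ)]

x_0 = 0.7500, f(x_0) = 0.472367, coefficient = 1
x_1 = 0.8750, f(x_1) = 0.416862, coefficient = 2
x_2 = 1.0000, f(x_2) = 0.367879, coefficient = 2
x_3 = 1.1250, f(x_3) = 0.324652, coefficient = 2
x_4 = 1.2500, f(x_4) = 0.286505, coefficient = 2
x_5 = 1.3750, f(x_5) = 0.252840, coefficient = 2
x_6 = 1.5000, f(x_6) = 0.223130, coefficient = 2
x_7 = 1.6250, f(x_7) = 0.196912, coefficient = 2
x_8 = 1.7500, f(x_8) = 0.173774, coefficient = 2
x_9 = 1.8750, f(x_9) = 0.153355, coefficient = 2
x_10 = 2.0000, f(x_10) = 0.135335, coefficient = 1

I ≈ (0.125000/2) × 5.399520 = 0.337470
Exact value: 0.337031
Error: 0.000439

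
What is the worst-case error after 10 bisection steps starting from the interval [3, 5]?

Bisection error bound: |error| ≤ (b-a)/2^n
|error| ≤ (5 - 3)/2^10 = 2/2^10
|error| ≤ 0.0019531250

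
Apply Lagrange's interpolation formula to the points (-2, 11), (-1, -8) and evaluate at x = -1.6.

Lagrange interpolation formula:
P(x) = Σ yᵢ × Lᵢ(x)
where Lᵢ(x) = Π_{j≠i} (x - xⱼ)/(xᵢ - xⱼ)

L_0(-1.6) = (-1.6 - (-1))/(-2 - (-1)) = 0.600000
L_1(-1.6) = (-1.6 - (-2))/(-1 - (-2)) = 0.400000

P(-1.6) = 11×L_0(-1.6) + (-8)×L_1(-1.6)
P(-1.6) = 3.400000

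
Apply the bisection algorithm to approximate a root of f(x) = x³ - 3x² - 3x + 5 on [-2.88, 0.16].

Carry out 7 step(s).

f(x) = x³ - 3x² - 3x + 5
Initial interval: [-2.88, 0.16]

Iteration 1:
  c_1 = (-2.880000 + 0.160000)/2 = -1.360000
  f(c_1) = f(-1.360000) = 1.015744
  f(a) × f(c) < 0, new interval: [-2.880000, -1.360000]
Iteration 2:
  c_2 = (-2.880000 + (-1.360000))/2 = -2.120000
  f(c_2) = f(-2.120000) = -11.651328
  f(a) × f(c) ≥ 0, new interval: [-2.120000, -1.360000]
Iteration 3:
  c_3 = (-2.120000 + (-1.360000))/2 = -1.740000
  f(c_3) = f(-1.740000) = -4.130824
  f(a) × f(c) ≥ 0, new interval: [-1.740000, -1.360000]
Iteration 4:
  c_4 = (-1.740000 + (-1.360000))/2 = -1.550000
  f(c_4) = f(-1.550000) = -1.281375
  f(a) × f(c) ≥ 0, new interval: [-1.550000, -1.360000]
Iteration 5:
  c_5 = (-1.550000 + (-1.360000))/2 = -1.455000
  f(c_5) = f(-1.455000) = -0.066346
  f(a) × f(c) ≥ 0, new interval: [-1.455000, -1.360000]
Iteration 6:
  c_6 = (-1.455000 + (-1.360000))/2 = -1.407500
  f(c_6) = f(-1.407500) = 0.490995
  f(a) × f(c) < 0, new interval: [-1.455000, -1.407500]
Iteration 7:
  c_7 = (-1.455000 + (-1.407500))/2 = -1.431250
  f(c_7) = f(-1.431250) = 0.216438
  f(a) × f(c) < 0, new interval: [-1.455000, -1.431250]

After 7 iteration(s), the approximation is c_7 = -1.431250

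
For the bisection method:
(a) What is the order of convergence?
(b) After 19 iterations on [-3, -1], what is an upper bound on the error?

(a) Bisection has linear (order 1) convergence; the error is halved each step.

(b) Error bound = (b-a)/2^n = (-1 - (-3))/2^{19}
    = 2/2^{19}

(a) 1 (linear); (b) error ≤ 3.81e-06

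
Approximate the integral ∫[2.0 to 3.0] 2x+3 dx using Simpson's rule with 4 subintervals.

f(x) = 2x+3
a = 2.0, b = 3.0, n = 4
h = (b - a)/n = 0.250000

Simpson's rule: (h/3)[f(x₀) + 4f(x₁) + 2f(x₂) + ... + f(xₙ)]

x_0 = 2.0000, f(x_0) = 7.000000, coefficient = 1
x_1 = 2.2500, f(x_1) = 7.500000, coefficient = 4
x_2 = 2.5000, f(x_2) = 8.000000, coefficient = 2
x_3 = 2.7500, f(x_3) = 8.500000, coefficient = 4
x_4 = 3.0000, f(x_4) = 9.000000, coefficient = 1

I ≈ (0.250000/3) × 96.000000 = 8.000000
Exact value: 8.000000
Error: 0.000000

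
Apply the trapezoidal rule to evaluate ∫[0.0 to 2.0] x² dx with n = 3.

f(x) = x²
a = 0.0, b = 2.0, n = 3
h = (b - a)/n = 0.666667

Trapezoidal rule: (h/2)[f(x₀) + 2f(x₁) + 2f(x₂) + ... + f(xₙ)]

x_0 = 0.0000, f(x_0) = 0.000000, coefficient = 1
x_1 = 0.6667, f(x_1) = 0.444444, coefficient = 2
x_2 = 1.3333, f(x_2) = 1.777778, coefficient = 2
x_3 = 2.0000, f(x_3) = 4.000000, coefficient = 1

I ≈ (0.666667/2) × 8.444444 = 2.814815
Exact value: 2.666667
Error: 0.148148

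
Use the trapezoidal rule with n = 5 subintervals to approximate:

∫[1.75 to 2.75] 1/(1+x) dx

f(x) = 1/(1+x)
a = 1.75, b = 2.75, n = 5
h = (b - a)/n = 0.200000

Trapezoidal rule: (h/2)[f(x₀) + 2f(x₁) + 2f(x₂) + ... + f(xₙ)]

x_0 = 1.7500, f(x_0) = 0.363636, coefficient = 1
x_1 = 1.9500, f(x_1) = 0.338983, coefficient = 2
x_2 = 2.1500, f(x_2) = 0.317460, coefficient = 2
x_3 = 2.3500, f(x_3) = 0.298507, coefficient = 2
x_4 = 2.5500, f(x_4) = 0.281690, coefficient = 2
x_5 = 2.7500, f(x_5) = 0.266667, coefficient = 1

I ≈ (0.200000/2) × 3.103585 = 0.310358
Exact value: 0.310155
Error: 0.000204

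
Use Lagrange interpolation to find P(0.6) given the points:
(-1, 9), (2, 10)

Lagrange interpolation formula:
P(x) = Σ yᵢ × Lᵢ(x)
where Lᵢ(x) = Π_{j≠i} (x - xⱼ)/(xᵢ - xⱼ)

L_0(0.6) = (0.6 - 2)/(-1 - 2) = 0.466667
L_1(0.6) = (0.6 - (-1))/(2 - (-1)) = 0.533333

P(0.6) = 9×L_0(0.6) + 10×L_1(0.6)
P(0.6) = 9.533333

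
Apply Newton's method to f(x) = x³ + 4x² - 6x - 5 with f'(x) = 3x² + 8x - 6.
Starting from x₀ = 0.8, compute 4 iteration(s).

f(x) = x³ + 4x² - 6x - 5
f'(x) = 3x² + 8x - 6
x₀ = 0.8

Newton-Raphson formula: x_{n+1} = x_n - f(x_n)/f'(x_n)

Iteration 1:
  f(0.800000) = -6.728000
  f'(0.800000) = 2.320000
  x_1 = 0.800000 - (-6.728000)/2.320000 = 3.700000
Iteration 2:
  f(3.700000) = 78.213000
  f'(3.700000) = 64.670000
  x_2 = 3.700000 - 78.213000/64.670000 = 2.490583
Iteration 3:
  f(2.490583) = 20.317611
  f'(2.490583) = 32.533674
  x_3 = 2.490583 - 20.317611/32.533674 = 1.866073
Iteration 4:
  f(1.866073) = 4.230564
  f'(1.866073) = 19.375265
  x_4 = 1.866073 - 4.230564/19.375265 = 1.647724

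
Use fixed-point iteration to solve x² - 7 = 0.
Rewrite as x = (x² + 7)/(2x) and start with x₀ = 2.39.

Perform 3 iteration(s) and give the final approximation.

Equation: x² - 7 = 0
Fixed-point form: x = (x² + 7)/(2x)
x₀ = 2.39

x_1 = g(2.390000) = 2.659435
x_2 = g(2.659435) = 2.645787
x_3 = g(2.645787) = 2.645751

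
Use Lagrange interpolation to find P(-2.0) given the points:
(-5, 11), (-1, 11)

Lagrange interpolation formula:
P(x) = Σ yᵢ × Lᵢ(x)
where Lᵢ(x) = Π_{j≠i} (x - xⱼ)/(xᵢ - xⱼ)

L_0(-2.0) = (-2.0 - (-1))/(-5 - (-1)) = 0.250000
L_1(-2.0) = (-2.0 - (-5))/(-1 - (-5)) = 0.750000

P(-2.0) = 11×L_0(-2.0) + 11×L_1(-2.0)
P(-2.0) = 11.000000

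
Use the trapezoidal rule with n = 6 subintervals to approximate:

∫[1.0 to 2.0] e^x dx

f(x) = e^x
a = 1.0, b = 2.0, n = 6
h = (b - a)/n = 0.166667

Trapezoidal rule: (h/2)[f(x₀) + 2f(x₁) + 2f(x₂) + ... + f(xₙ)]

x_0 = 1.0000, f(x_0) = 2.718282, coefficient = 1
x_1 = 1.1667, f(x_1) = 3.211271, coefficient = 2
x_2 = 1.3333, f(x_2) = 3.793668, coefficient = 2
x_3 = 1.5000, f(x_3) = 4.481689, coefficient = 2
x_4 = 1.6667, f(x_4) = 5.294490, coefficient = 2
x_5 = 1.8333, f(x_5) = 6.254701, coefficient = 2
x_6 = 2.0000, f(x_6) = 7.389056, coefficient = 1

I ≈ (0.166667/2) × 56.178975 = 4.681581
Exact value: 4.670774
Error: 0.010807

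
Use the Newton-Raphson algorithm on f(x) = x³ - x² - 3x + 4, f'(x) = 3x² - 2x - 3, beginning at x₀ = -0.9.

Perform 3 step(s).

f(x) = x³ - x² - 3x + 4
f'(x) = 3x² - 2x - 3
x₀ = -0.9

Newton-Raphson formula: x_{n+1} = x_n - f(x_n)/f'(x_n)

Iteration 1:
  f(-0.900000) = 5.161000
  f'(-0.900000) = 1.230000
  x_1 = -0.900000 - 5.161000/1.230000 = -5.095935
Iteration 2:
  f(-5.095935) = -139.014806
  f'(-5.095935) = 85.097529
  x_2 = -5.095935 - (-139.014806)/85.097529 = -3.462341
Iteration 3:
  f(-3.462341) = -39.106653
  f'(-3.462341) = 39.888099
  x_3 = -3.462341 - (-39.106653)/39.888099 = -2.481932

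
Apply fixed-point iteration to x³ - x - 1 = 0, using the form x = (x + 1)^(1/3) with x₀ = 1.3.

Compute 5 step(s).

Equation: x³ - x - 1 = 0
Fixed-point form: x = (x + 1)^(1/3)
x₀ = 1.3

x_1 = g(1.300000) = 1.320006
x_2 = g(1.320006) = 1.323822
x_3 = g(1.323822) = 1.324548
x_4 = g(1.324548) = 1.324686
x_5 = g(1.324686) = 1.324712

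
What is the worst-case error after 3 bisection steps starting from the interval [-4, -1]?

Bisection error bound: |error| ≤ (b-a)/2^n
|error| ≤ (-1 - (-4))/2^3 = 3/2^3
|error| ≤ 0.3750000000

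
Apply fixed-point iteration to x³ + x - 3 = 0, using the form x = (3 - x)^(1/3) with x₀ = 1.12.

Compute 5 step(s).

Equation: x³ + x - 3 = 0
Fixed-point form: x = (3 - x)^(1/3)
x₀ = 1.12

x_1 = g(1.120000) = 1.234201
x_2 = g(1.234201) = 1.208687
x_3 = g(1.208687) = 1.214480
x_4 = g(1.214480) = 1.213170
x_5 = g(1.213170) = 1.213466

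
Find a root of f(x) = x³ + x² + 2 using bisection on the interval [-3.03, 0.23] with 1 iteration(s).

f(x) = x³ + x² + 2
Initial interval: [-3.03, 0.23]

Iteration 1:
  c_1 = (-3.030000 + 0.230000)/2 = -1.400000
  f(c_1) = f(-1.400000) = 1.216000
  f(a) × f(c) < 0, new interval: [-3.030000, -1.400000]

After 1 iteration(s), the approximation is c_1 = -1.400000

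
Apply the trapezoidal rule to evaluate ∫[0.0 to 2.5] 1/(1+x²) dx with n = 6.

f(x) = 1/(1+x²)
a = 0.0, b = 2.5, n = 6
h = (b - a)/n = 0.416667

Trapezoidal rule: (h/2)[f(x₀) + 2f(x₁) + 2f(x₂) + ... + f(xₙ)]

x_0 = 0.0000, f(x_0) = 1.000000, coefficient = 1
x_1 = 0.4167, f(x_1) = 0.852071, coefficient = 2
x_2 = 0.8333, f(x_2) = 0.590164, coefficient = 2
x_3 = 1.2500, f(x_3) = 0.390244, coefficient = 2
x_4 = 1.6667, f(x_4) = 0.264706, coefficient = 2
x_5 = 2.0833, f(x_5) = 0.187256, coefficient = 2
x_6 = 2.5000, f(x_6) = 0.137931, coefficient = 1

I ≈ (0.416667/2) × 5.706813 = 1.188919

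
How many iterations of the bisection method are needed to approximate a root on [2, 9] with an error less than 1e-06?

We need (b-a)/2^n ≤ 1e-06
(9 - 2)/2^n ≤ 1e-06
7/2^n ≤ 1e-06
2^n ≥ 7000000
n ≥ log₂(7000000) = 22.74
n ≥ 23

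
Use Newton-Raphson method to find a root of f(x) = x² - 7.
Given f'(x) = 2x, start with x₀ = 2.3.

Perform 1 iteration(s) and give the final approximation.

f(x) = x² - 7
f'(x) = 2x
x₀ = 2.3

Newton-Raphson formula: x_{n+1} = x_n - f(x_n)/f'(x_n)

Iteration 1:
  f(2.300000) = -1.710000
  f'(2.300000) = 4.600000
  x_1 = 2.300000 - (-1.710000)/4.600000 = 2.671739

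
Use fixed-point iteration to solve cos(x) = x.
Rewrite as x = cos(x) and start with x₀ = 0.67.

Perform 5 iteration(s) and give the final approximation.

Equation: cos(x) = x
Fixed-point form: x = cos(x)
x₀ = 0.67

x_1 = g(0.670000) = 0.783822
x_2 = g(0.783822) = 0.708221
x_3 = g(0.708221) = 0.759521
x_4 = g(0.759521) = 0.725166
x_5 = g(0.725166) = 0.748389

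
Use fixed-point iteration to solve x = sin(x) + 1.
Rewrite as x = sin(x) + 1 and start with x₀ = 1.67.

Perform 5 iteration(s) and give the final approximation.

Equation: x = sin(x) + 1
Fixed-point form: x = sin(x) + 1
x₀ = 1.67

x_1 = g(1.670000) = 1.995083
x_2 = g(1.995083) = 1.911332
x_3 = g(1.911332) = 1.942576
x_4 = g(1.942576) = 1.931682
x_5 = g(1.931682) = 1.935584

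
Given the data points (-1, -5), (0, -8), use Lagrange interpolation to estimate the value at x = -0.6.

Lagrange interpolation formula:
P(x) = Σ yᵢ × Lᵢ(x)
where Lᵢ(x) = Π_{j≠i} (x - xⱼ)/(xᵢ - xⱼ)

L_0(-0.6) = (-0.6 - 0)/(-1 - 0) = 0.600000
L_1(-0.6) = (-0.6 - (-1))/(0 - (-1)) = 0.400000

P(-0.6) = (-5)×L_0(-0.6) + (-8)×L_1(-0.6)
P(-0.6) = -6.200000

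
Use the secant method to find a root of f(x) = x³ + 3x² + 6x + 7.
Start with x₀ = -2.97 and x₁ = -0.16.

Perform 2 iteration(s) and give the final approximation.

f(x) = x³ + 3x² + 6x + 7
x₀ = -2.97, x₁ = -0.16

Secant formula: x_{n+1} = x_n - f(x_n)(x_n - x_{n-1})/(f(x_n) - f(x_{n-1}))

Iteration 1:
  f(-2.970000) = -10.555373
  f(-0.160000) = 6.112704
  x_2 = -0.160000 - 6.112704×(-0.160000 - (-2.970000))/(6.112704 - (-10.555373))
       = -1.190515
Iteration 2:
  f(-0.160000) = 6.112704
  f(-1.190515) = 2.421541
  x_3 = -1.190515 - 2.421541×(-1.190515 - (-0.160000))/(2.421541 - 6.112704)
       = -1.866571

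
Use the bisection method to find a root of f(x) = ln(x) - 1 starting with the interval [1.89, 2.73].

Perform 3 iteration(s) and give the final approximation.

f(x) = ln(x) - 1
Initial interval: [1.89, 2.73]

Iteration 1:
  c_1 = (1.890000 + 2.730000)/2 = 2.310000
  f(c_1) = f(2.310000) = -0.162752
  f(a) × f(c) ≥ 0, new interval: [2.310000, 2.730000]
Iteration 2:
  c_2 = (2.310000 + 2.730000)/2 = 2.520000
  f(c_2) = f(2.520000) = -0.075741
  f(a) × f(c) ≥ 0, new interval: [2.520000, 2.730000]
Iteration 3:
  c_3 = (2.520000 + 2.730000)/2 = 2.625000
  f(c_3) = f(2.625000) = -0.034919
  f(a) × f(c) ≥ 0, new interval: [2.625000, 2.730000]

After 3 iteration(s), the approximation is c_3 = 2.625000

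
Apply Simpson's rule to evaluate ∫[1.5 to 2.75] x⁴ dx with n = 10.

f(x) = x⁴
a = 1.5, b = 2.75, n = 10
h = (b - a)/n = 0.125000

Simpson's rule: (h/3)[f(x₀) + 4f(x₁) + 2f(x₂) + ... + f(xₙ)]

x_0 = 1.5000, f(x_0) = 5.062500, coefficient = 1
x_1 = 1.6250, f(x_1) = 6.972900, coefficient = 4
x_2 = 1.7500, f(x_2) = 9.378906, coefficient = 2
x_3 = 1.8750, f(x_3) = 12.359619, coefficient = 4
x_4 = 2.0000, f(x_4) = 16.000000, coefficient = 2
x_5 = 2.1250, f(x_5) = 20.390869, coefficient = 4
x_6 = 2.2500, f(x_6) = 25.628906, coefficient = 2
x_7 = 2.3750, f(x_7) = 31.816650, coefficient = 4
x_8 = 2.5000, f(x_8) = 39.062500, coefficient = 2
x_9 = 2.6250, f(x_9) = 47.480713, coefficient = 4
x_10 = 2.7500, f(x_10) = 57.191406, coefficient = 1

I ≈ (0.125000/3) × 718.477539 = 29.936564
Exact value: 29.936523
Error: 0.000041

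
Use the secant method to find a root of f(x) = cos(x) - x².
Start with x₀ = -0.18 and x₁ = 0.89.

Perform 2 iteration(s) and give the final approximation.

f(x) = cos(x) - x²
x₀ = -0.18, x₁ = 0.89

Secant formula: x_{n+1} = x_n - f(x_n)(x_n - x_{n-1})/(f(x_n) - f(x_{n-1}))

Iteration 1:
  f(-0.180000) = 0.951444
  f(0.890000) = -0.162688
  x_2 = 0.890000 - (-0.162688)×(0.890000 - (-0.180000))/(-0.162688 - 0.951444)
       = 0.733756
Iteration 2:
  f(0.890000) = -0.162688
  f(0.733756) = 0.204266
  x_3 = 0.733756 - 0.204266×(0.733756 - 0.890000)/(0.204266 - (-0.162688))
       = 0.820730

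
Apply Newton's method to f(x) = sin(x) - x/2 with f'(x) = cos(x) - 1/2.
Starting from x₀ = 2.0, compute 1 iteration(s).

f(x) = sin(x) - x/2
f'(x) = cos(x) - 1/2
x₀ = 2.0

Newton-Raphson formula: x_{n+1} = x_n - f(x_n)/f'(x_n)

Iteration 1:
  f(2.000000) = -0.090703
  f'(2.000000) = -0.916147
  x_1 = 2.000000 - (-0.090703)/(-0.916147) = 1.900996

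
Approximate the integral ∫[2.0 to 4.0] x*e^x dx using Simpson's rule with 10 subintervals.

f(x) = x*e^x
a = 2.0, b = 4.0, n = 10
h = (b - a)/n = 0.200000

Simpson's rule: (h/3)[f(x₀) + 4f(x₁) + 2f(x₂) + ... + f(xₙ)]

x_0 = 2.0000, f(x_0) = 14.778112, coefficient = 1
x_1 = 2.2000, f(x_1) = 19.855030, coefficient = 4
x_2 = 2.4000, f(x_2) = 26.455623, coefficient = 2
x_3 = 2.6000, f(x_3) = 35.005719, coefficient = 4
x_4 = 2.8000, f(x_4) = 46.045011, coefficient = 2
x_5 = 3.0000, f(x_5) = 60.256611, coefficient = 4
x_6 = 3.2000, f(x_6) = 78.504097, coefficient = 2
x_7 = 3.4000, f(x_7) = 101.877940, coefficient = 4
x_8 = 3.6000, f(x_8) = 131.753644, coefficient = 2
x_9 = 3.8000, f(x_9) = 169.864501, coefficient = 4
x_10 = 4.0000, f(x_10) = 218.392600, coefficient = 1

I ≈ (0.200000/3) × 2346.126665 = 156.408444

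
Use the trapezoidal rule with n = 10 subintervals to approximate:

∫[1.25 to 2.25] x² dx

f(x) = x²
a = 1.25, b = 2.25, n = 10
h = (b - a)/n = 0.100000

Trapezoidal rule: (h/2)[f(x₀) + 2f(x₁) + 2f(x₂) + ... + f(xₙ)]

x_0 = 1.2500, f(x_0) = 1.562500, coefficient = 1
x_1 = 1.3500, f(x_1) = 1.822500, coefficient = 2
x_2 = 1.4500, f(x_2) = 2.102500, coefficient = 2
x_3 = 1.5500, f(x_3) = 2.402500, coefficient = 2
x_4 = 1.6500, f(x_4) = 2.722500, coefficient = 2
x_5 = 1.7500, f(x_5) = 3.062500, coefficient = 2
x_6 = 1.8500, f(x_6) = 3.422500, coefficient = 2
x_7 = 1.9500, f(x_7) = 3.802500, coefficient = 2
x_8 = 2.0500, f(x_8) = 4.202500, coefficient = 2
x_9 = 2.1500, f(x_9) = 4.622500, coefficient = 2
x_10 = 2.2500, f(x_10) = 5.062500, coefficient = 1

I ≈ (0.100000/2) × 62.950000 = 3.147500
Exact value: 3.145833
Error: 0.001667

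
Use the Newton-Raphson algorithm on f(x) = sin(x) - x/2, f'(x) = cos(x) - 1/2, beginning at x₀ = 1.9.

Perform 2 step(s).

f(x) = sin(x) - x/2
f'(x) = cos(x) - 1/2
x₀ = 1.9

Newton-Raphson formula: x_{n+1} = x_n - f(x_n)/f'(x_n)

Iteration 1:
  f(1.900000) = -0.003700
  f'(1.900000) = -0.823290
  x_1 = 1.900000 - (-0.003700)/(-0.823290) = 1.895506
Iteration 2:
  f(1.895506) = -0.000010
  f'(1.895506) = -0.819034
  x_2 = 1.895506 - (-0.000010)/(-0.819034) = 1.895494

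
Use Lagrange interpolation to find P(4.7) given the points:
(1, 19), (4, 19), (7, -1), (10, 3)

Lagrange interpolation formula:
P(x) = Σ yᵢ × Lᵢ(x)
where Lᵢ(x) = Π_{j≠i} (x - xⱼ)/(xᵢ - xⱼ)

L_0(4.7) = (4.7 - 4)/(1 - 4) × (4.7 - 7)/(1 - 7) × (4.7 - 10)/(1 - 10) = -0.052673
L_1(4.7) = (4.7 - 1)/(4 - 1) × (4.7 - 7)/(4 - 7) × (4.7 - 10)/(4 - 10) = 0.835241
L_2(4.7) = (4.7 - 1)/(7 - 1) × (4.7 - 4)/(7 - 4) × (4.7 - 10)/(7 - 10) = 0.254204
L_3(4.7) = (4.7 - 1)/(10 - 1) × (4.7 - 4)/(10 - 4) × (4.7 - 7)/(10 - 7) = -0.036772

P(4.7) = 19×L_0(4.7) + 19×L_1(4.7) + (-1)×L_2(4.7) + 3×L_3(4.7)
P(4.7) = 14.504272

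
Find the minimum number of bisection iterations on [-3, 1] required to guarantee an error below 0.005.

We need (b-a)/2^n ≤ 0.005
(1 - (-3))/2^n ≤ 0.005
4/2^n ≤ 0.005
2^n ≥ 800
n ≥ log₂(800) = 9.64
n ≥ 10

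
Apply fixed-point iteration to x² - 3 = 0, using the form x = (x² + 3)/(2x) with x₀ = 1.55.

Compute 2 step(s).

Equation: x² - 3 = 0
Fixed-point form: x = (x² + 3)/(2x)
x₀ = 1.55

x_1 = g(1.550000) = 1.742742
x_2 = g(1.742742) = 1.732084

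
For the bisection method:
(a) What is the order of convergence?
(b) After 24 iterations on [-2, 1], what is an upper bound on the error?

(a) Bisection has linear (order 1) convergence; the error is halved each step.

(b) Error bound = (b-a)/2^n = (1 - (-2))/2^{24}
    = 3/2^{24}

(a) 1 (linear); (b) error ≤ 1.79e-07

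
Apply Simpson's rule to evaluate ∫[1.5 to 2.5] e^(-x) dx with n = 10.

f(x) = e^(-x)
a = 1.5, b = 2.5, n = 10
h = (b - a)/n = 0.100000

Simpson's rule: (h/3)[f(x₀) + 4f(x₁) + 2f(x₂) + ... + f(xₙ)]

x_0 = 1.5000, f(x_0) = 0.223130, coefficient = 1
x_1 = 1.6000, f(x_1) = 0.201897, coefficient = 4
x_2 = 1.7000, f(x_2) = 0.182684, coefficient = 2
x_3 = 1.8000, f(x_3) = 0.165299, coefficient = 4
x_4 = 1.9000, f(x_4) = 0.149569, coefficient = 2
x_5 = 2.0000, f(x_5) = 0.135335, coefficient = 4
x_6 = 2.1000, f(x_6) = 0.122456, coefficient = 2
x_7 = 2.2000, f(x_7) = 0.110803, coefficient = 4
x_8 = 2.3000, f(x_8) = 0.100259, coefficient = 2
x_9 = 2.4000, f(x_9) = 0.090718, coefficient = 4
x_10 = 2.5000, f(x_10) = 0.082085, coefficient = 1

I ≈ (0.100000/3) × 4.231357 = 0.141045
Exact value: 0.141045
Error: 0.000000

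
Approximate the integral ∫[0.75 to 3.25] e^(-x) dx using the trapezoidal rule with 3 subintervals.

f(x) = e^(-x)
a = 0.75, b = 3.25, n = 3
h = (b - a)/n = 0.833333

Trapezoidal rule: (h/2)[f(x₀) + 2f(x₁) + 2f(x₂) + ... + f(xₙ)]

x_0 = 0.7500, f(x_0) = 0.472367, coefficient = 1
x_1 = 1.5833, f(x_1) = 0.205290, coefficient = 2
x_2 = 2.4167, f(x_2) = 0.089219, coefficient = 2
x_3 = 3.2500, f(x_3) = 0.038774, coefficient = 1

I ≈ (0.833333/2) × 1.100157 = 0.458399
Exact value: 0.433592
Error: 0.024806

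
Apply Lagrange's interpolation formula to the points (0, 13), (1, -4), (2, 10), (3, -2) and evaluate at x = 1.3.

Lagrange interpolation formula:
P(x) = Σ yᵢ × Lᵢ(x)
where Lᵢ(x) = Π_{j≠i} (x - xⱼ)/(xᵢ - xⱼ)

L_0(1.3) = (1.3 - 1)/(0 - 1) × (1.3 - 2)/(0 - 2) × (1.3 - 3)/(0 - 3) = -0.059500
L_1(1.3) = (1.3 - 0)/(1 - 0) × (1.3 - 2)/(1 - 2) × (1.3 - 3)/(1 - 3) = 0.773500
L_2(1.3) = (1.3 - 0)/(2 - 0) × (1.3 - 1)/(2 - 1) × (1.3 - 3)/(2 - 3) = 0.331500
L_3(1.3) = (1.3 - 0)/(3 - 0) × (1.3 - 1)/(3 - 1) × (1.3 - 2)/(3 - 2) = -0.045500

P(1.3) = 13×L_0(1.3) + (-4)×L_1(1.3) + 10×L_2(1.3) + (-2)×L_3(1.3)
P(1.3) = -0.461500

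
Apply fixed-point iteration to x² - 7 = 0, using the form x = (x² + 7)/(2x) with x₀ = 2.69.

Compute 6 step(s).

Equation: x² - 7 = 0
Fixed-point form: x = (x² + 7)/(2x)
x₀ = 2.69

x_1 = g(2.690000) = 2.646115
x_2 = g(2.646115) = 2.645751
x_3 = g(2.645751) = 2.645751
x_4 = g(2.645751) = 2.645751
x_5 = g(2.645751) = 2.645751
x_6 = g(2.645751) = 2.645751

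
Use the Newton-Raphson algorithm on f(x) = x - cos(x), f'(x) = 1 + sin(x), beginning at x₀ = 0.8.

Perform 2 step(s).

f(x) = x - cos(x)
f'(x) = 1 + sin(x)
x₀ = 0.8

Newton-Raphson formula: x_{n+1} = x_n - f(x_n)/f'(x_n)

Iteration 1:
  f(0.800000) = 0.103293
  f'(0.800000) = 1.717356
  x_1 = 0.800000 - 0.103293/1.717356 = 0.739853
Iteration 2:
  f(0.739853) = 0.001286
  f'(0.739853) = 1.674180
  x_2 = 0.739853 - 0.001286/1.674180 = 0.739085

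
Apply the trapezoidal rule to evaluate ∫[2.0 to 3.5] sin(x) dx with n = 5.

f(x) = sin(x)
a = 2.0, b = 3.5, n = 5
h = (b - a)/n = 0.300000

Trapezoidal rule: (h/2)[f(x₀) + 2f(x₁) + 2f(x₂) + ... + f(xₙ)]

x_0 = 2.0000, f(x_0) = 0.909297, coefficient = 1
x_1 = 2.3000, f(x_1) = 0.745705, coefficient = 2
x_2 = 2.6000, f(x_2) = 0.515501, coefficient = 2
x_3 = 2.9000, f(x_3) = 0.239249, coefficient = 2
x_4 = 3.2000, f(x_4) = -0.058374, coefficient = 2
x_5 = 3.5000, f(x_5) = -0.350783, coefficient = 1

I ≈ (0.300000/2) × 3.442678 = 0.516402
Exact value: 0.520310
Error: 0.003908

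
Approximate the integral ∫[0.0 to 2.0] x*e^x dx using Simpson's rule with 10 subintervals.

f(x) = x*e^x
a = 0.0, b = 2.0, n = 10
h = (b - a)/n = 0.200000

Simpson's rule: (h/3)[f(x₀) + 4f(x₁) + 2f(x₂) + ... + f(xₙ)]

x_0 = 0.0000, f(x_0) = 0.000000, coefficient = 1
x_1 = 0.2000, f(x_1) = 0.244281, coefficient = 4
x_2 = 0.4000, f(x_2) = 0.596730, coefficient = 2
x_3 = 0.6000, f(x_3) = 1.093271, coefficient = 4
x_4 = 0.8000, f(x_4) = 1.780433, coefficient = 2
x_5 = 1.0000, f(x_5) = 2.718282, coefficient = 4
x_6 = 1.2000, f(x_6) = 3.984140, coefficient = 2
x_7 = 1.4000, f(x_7) = 5.677280, coefficient = 4
x_8 = 1.6000, f(x_8) = 7.924852, coefficient = 2
x_9 = 1.8000, f(x_9) = 10.889365, coefficient = 4
x_10 = 2.0000, f(x_10) = 14.778112, coefficient = 1

I ≈ (0.200000/3) × 125.840338 = 8.389356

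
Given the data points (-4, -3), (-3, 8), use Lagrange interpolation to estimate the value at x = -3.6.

Lagrange interpolation formula:
P(x) = Σ yᵢ × Lᵢ(x)
where Lᵢ(x) = Π_{j≠i} (x - xⱼ)/(xᵢ - xⱼ)

L_0(-3.6) = (-3.6 - (-3))/(-4 - (-3)) = 0.600000
L_1(-3.6) = (-3.6 - (-4))/(-3 - (-4)) = 0.400000

P(-3.6) = (-3)×L_0(-3.6) + 8×L_1(-3.6)
P(-3.6) = 1.400000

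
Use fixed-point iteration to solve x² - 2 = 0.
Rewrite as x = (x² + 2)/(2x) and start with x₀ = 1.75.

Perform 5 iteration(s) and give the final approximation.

Equation: x² - 2 = 0
Fixed-point form: x = (x² + 2)/(2x)
x₀ = 1.75

x_1 = g(1.750000) = 1.446429
x_2 = g(1.446429) = 1.414572
x_3 = g(1.414572) = 1.414214
x_4 = g(1.414214) = 1.414214
x_5 = g(1.414214) = 1.414214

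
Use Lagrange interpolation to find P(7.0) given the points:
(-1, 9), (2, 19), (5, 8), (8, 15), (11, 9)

Lagrange interpolation formula:
P(x) = Σ yᵢ × Lᵢ(x)
where Lᵢ(x) = Π_{j≠i} (x - xⱼ)/(xᵢ - xⱼ)

L_0(7.0) = (7.0 - 2)/(-1 - 2) × (7.0 - 5)/(-1 - 5) × (7.0 - 8)/(-1 - 8) × (7.0 - 11)/(-1 - 11) = 0.020576
L_1(7.0) = (7.0 - (-1))/(2 - (-1)) × (7.0 - 5)/(2 - 5) × (7.0 - 8)/(2 - 8) × (7.0 - 11)/(2 - 11) = -0.131687
L_2(7.0) = (7.0 - (-1))/(5 - (-1)) × (7.0 - 2)/(5 - 2) × (7.0 - 8)/(5 - 8) × (7.0 - 11)/(5 - 11) = 0.493827
L_3(7.0) = (7.0 - (-1))/(8 - (-1)) × (7.0 - 2)/(8 - 2) × (7.0 - 5)/(8 - 5) × (7.0 - 11)/(8 - 11) = 0.658436
L_4(7.0) = (7.0 - (-1))/(11 - (-1)) × (7.0 - 2)/(11 - 2) × (7.0 - 5)/(11 - 5) × (7.0 - 8)/(11 - 8) = -0.041152

P(7.0) = 9×L_0(7.0) + 19×L_1(7.0) + 8×L_2(7.0) + 15×L_3(7.0) + 9×L_4(7.0)
P(7.0) = 11.139918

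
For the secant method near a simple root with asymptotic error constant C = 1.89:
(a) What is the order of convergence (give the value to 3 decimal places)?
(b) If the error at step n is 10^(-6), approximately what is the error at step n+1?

(a) Secant method has superlinear convergence with order φ = (1+√5)/2 ≈ 1.618.
    This means |e_{n+1}| ≈ C|e_n|^1.618.

(b) With |e_n| = 10^(-6) and C = 1.89:
    |e_{n+1}| ≈ 1.89 × (10^(-6))^1.618 = 1.89 × 10^(-9.71)

(a) ≈ 1.618 (golden ratio); (b) |e_{n+1}| ≈ 3.700e-10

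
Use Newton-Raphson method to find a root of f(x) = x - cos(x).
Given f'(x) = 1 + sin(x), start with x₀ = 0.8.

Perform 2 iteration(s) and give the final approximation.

f(x) = x - cos(x)
f'(x) = 1 + sin(x)
x₀ = 0.8

Newton-Raphson formula: x_{n+1} = x_n - f(x_n)/f'(x_n)

Iteration 1:
  f(0.800000) = 0.103293
  f'(0.800000) = 1.717356
  x_1 = 0.800000 - 0.103293/1.717356 = 0.739853
Iteration 2:
  f(0.739853) = 0.001286
  f'(0.739853) = 1.674180
  x_2 = 0.739853 - 0.001286/1.674180 = 0.739085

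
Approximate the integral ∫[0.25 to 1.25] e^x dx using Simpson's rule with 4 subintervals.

f(x) = e^x
a = 0.25, b = 1.25, n = 4
h = (b - a)/n = 0.250000

Simpson's rule: (h/3)[f(x₀) + 4f(x₁) + 2f(x₂) + ... + f(xₙ)]

x_0 = 0.2500, f(x_0) = 1.284025, coefficient = 1
x_1 = 0.5000, f(x_1) = 1.648721, coefficient = 4
x_2 = 0.7500, f(x_2) = 2.117000, coefficient = 2
x_3 = 1.0000, f(x_3) = 2.718282, coefficient = 4
x_4 = 1.2500, f(x_4) = 3.490343, coefficient = 1

I ≈ (0.250000/3) × 26.476381 = 2.206365
Exact value: 2.206318
Error: 0.000048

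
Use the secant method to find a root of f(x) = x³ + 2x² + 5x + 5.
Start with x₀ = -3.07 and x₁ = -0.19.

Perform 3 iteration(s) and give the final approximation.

f(x) = x³ + 2x² + 5x + 5
x₀ = -3.07, x₁ = -0.19

Secant formula: x_{n+1} = x_n - f(x_n)(x_n - x_{n-1})/(f(x_n) - f(x_{n-1}))

Iteration 1:
  f(-3.070000) = -20.434643
  f(-0.190000) = 4.115341
  x_2 = -0.190000 - 4.115341×(-0.190000 - (-3.070000))/(4.115341 - (-20.434643))
       = -0.672778
Iteration 2:
  f(-0.190000) = 4.115341
  f(-0.672778) = 2.236852
  x_3 = -0.672778 - 2.236852×(-0.672778 - (-0.190000))/(2.236852 - 4.115341)
       = -1.247656
Iteration 3:
  f(-0.672778) = 2.236852
  f(-1.247656) = -0.067146
  x_4 = -1.247656 - (-0.067146)×(-1.247656 - (-0.672778))/(-0.067146 - 2.236852)
       = -1.230902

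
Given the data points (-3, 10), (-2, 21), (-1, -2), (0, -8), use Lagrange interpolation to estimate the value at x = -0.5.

Lagrange interpolation formula:
P(x) = Σ yᵢ × Lᵢ(x)
where Lᵢ(x) = Π_{j≠i} (x - xⱼ)/(xᵢ - xⱼ)

L_0(-0.5) = (-0.5 - (-2))/(-3 - (-2)) × (-0.5 - (-1))/(-3 - (-1)) × (-0.5 - 0)/(-3 - 0) = 0.062500
L_1(-0.5) = (-0.5 - (-3))/(-2 - (-3)) × (-0.5 - (-1))/(-2 - (-1)) × (-0.5 - 0)/(-2 - 0) = -0.312500
L_2(-0.5) = (-0.5 - (-3))/(-1 - (-3)) × (-0.5 - (-2))/(-1 - (-2)) × (-0.5 - 0)/(-1 - 0) = 0.937500
L_3(-0.5) = (-0.5 - (-3))/(0 - (-3)) × (-0.5 - (-2))/(0 - (-2)) × (-0.5 - (-1))/(0 - (-1)) = 0.312500

P(-0.5) = 10×L_0(-0.5) + 21×L_1(-0.5) + (-2)×L_2(-0.5) + (-8)×L_3(-0.5)
P(-0.5) = -10.312500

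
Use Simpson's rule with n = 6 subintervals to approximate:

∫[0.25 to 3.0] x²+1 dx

f(x) = x²+1
a = 0.25, b = 3.0, n = 6
h = (b - a)/n = 0.458333

Simpson's rule: (h/3)[f(x₀) + 4f(x₁) + 2f(x₂) + ... + f(xₙ)]

x_0 = 0.2500, f(x_0) = 1.062500, coefficient = 1
x_1 = 0.7083, f(x_1) = 1.501736, coefficient = 4
x_2 = 1.1667, f(x_2) = 2.361111, coefficient = 2
x_3 = 1.6250, f(x_3) = 3.640625, coefficient = 4
x_4 = 2.0833, f(x_4) = 5.340278, coefficient = 2
x_5 = 2.5417, f(x_5) = 7.460069, coefficient = 4
x_6 = 3.0000, f(x_6) = 10.000000, coefficient = 1

I ≈ (0.458333/3) × 76.875000 = 11.744792
Exact value: 11.744792
Error: 0.000000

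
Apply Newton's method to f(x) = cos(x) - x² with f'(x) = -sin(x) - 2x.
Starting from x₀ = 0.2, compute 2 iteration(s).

f(x) = cos(x) - x²
f'(x) = -sin(x) - 2x
x₀ = 0.2

Newton-Raphson formula: x_{n+1} = x_n - f(x_n)/f'(x_n)

Iteration 1:
  f(0.200000) = 0.940067
  f'(0.200000) = -0.598669
  x_1 = 0.200000 - 0.940067/(-0.598669) = 1.770260
Iteration 2:
  f(1.770260) = -3.331965
  f'(1.770260) = -4.520693
  x_2 = 1.770260 - (-3.331965)/(-4.520693) = 1.033213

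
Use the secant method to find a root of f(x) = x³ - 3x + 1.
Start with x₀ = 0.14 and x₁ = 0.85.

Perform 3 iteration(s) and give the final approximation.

f(x) = x³ - 3x + 1
x₀ = 0.14, x₁ = 0.85

Secant formula: x_{n+1} = x_n - f(x_n)(x_n - x_{n-1})/(f(x_n) - f(x_{n-1}))

Iteration 1:
  f(0.140000) = 0.582744
  f(0.850000) = -0.935875
  x_2 = 0.850000 - (-0.935875)×(0.850000 - 0.140000)/(-0.935875 - 0.582744)
       = 0.412450
Iteration 2:
  f(0.850000) = -0.935875
  f(0.412450) = -0.167187
  x_3 = 0.412450 - (-0.167187)×(0.412450 - 0.850000)/(-0.167187 - (-0.935875))
       = 0.317285
Iteration 3:
  f(0.412450) = -0.167187
  f(0.317285) = 0.080086
  x_4 = 0.317285 - 0.080086×(0.317285 - 0.412450)/(0.080086 - (-0.167187))
       = 0.348107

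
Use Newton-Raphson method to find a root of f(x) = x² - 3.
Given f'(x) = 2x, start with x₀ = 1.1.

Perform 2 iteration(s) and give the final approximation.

f(x) = x² - 3
f'(x) = 2x
x₀ = 1.1

Newton-Raphson formula: x_{n+1} = x_n - f(x_n)/f'(x_n)

Iteration 1:
  f(1.100000) = -1.790000
  f'(1.100000) = 2.200000
  x_1 = 1.100000 - (-1.790000)/2.200000 = 1.913636
Iteration 2:
  f(1.913636) = 0.662004
  f'(1.913636) = 3.827273
  x_2 = 1.913636 - 0.662004/3.827273 = 1.740666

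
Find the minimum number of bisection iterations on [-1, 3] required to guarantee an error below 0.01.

We need (b-a)/2^n ≤ 0.01
(3 - (-1))/2^n ≤ 0.01
4/2^n ≤ 0.01
2^n ≥ 400
n ≥ log₂(400) = 8.64
n ≥ 9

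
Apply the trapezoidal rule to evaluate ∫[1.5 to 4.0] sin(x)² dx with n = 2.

f(x) = sin(x)²
a = 1.5, b = 4.0, n = 2
h = (b - a)/n = 1.250000

Trapezoidal rule: (h/2)[f(x₀) + 2f(x₁) + 2f(x₂) + ... + f(xₙ)]

x_0 = 1.5000, f(x_0) = 0.994996, coefficient = 1
x_1 = 2.7500, f(x_1) = 0.145665, coefficient = 2
x_2 = 4.0000, f(x_2) = 0.572750, coefficient = 1

I ≈ (1.250000/2) × 1.859076 = 1.161923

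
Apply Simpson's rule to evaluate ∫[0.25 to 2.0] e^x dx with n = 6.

f(x) = e^x
a = 0.25, b = 2.0, n = 6
h = (b - a)/n = 0.291667

Simpson's rule: (h/3)[f(x₀) + 4f(x₁) + 2f(x₂) + ... + f(xₙ)]

x_0 = 0.2500, f(x_0) = 1.284025, coefficient = 1
x_1 = 0.5417, f(x_1) = 1.718869, coefficient = 4
x_2 = 0.8333, f(x_2) = 2.300976, coefficient = 2
x_3 = 1.1250, f(x_3) = 3.080217, coefficient = 4
x_4 = 1.4167, f(x_4) = 4.123353, coefficient = 2
x_5 = 1.7083, f(x_5) = 5.519754, coefficient = 4
x_6 = 2.0000, f(x_6) = 7.389056, coefficient = 1

I ≈ (0.291667/3) × 62.797101 = 6.105274
Exact value: 6.105031
Error: 0.000243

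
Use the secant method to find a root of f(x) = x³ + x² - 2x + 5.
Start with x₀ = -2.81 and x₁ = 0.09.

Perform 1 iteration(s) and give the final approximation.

f(x) = x³ + x² - 2x + 5
x₀ = -2.81, x₁ = 0.09

Secant formula: x_{n+1} = x_n - f(x_n)(x_n - x_{n-1})/(f(x_n) - f(x_{n-1}))

Iteration 1:
  f(-2.810000) = -3.671941
  f(0.090000) = 4.828829
  x_2 = 0.090000 - 4.828829×(0.090000 - (-2.810000))/(4.828829 - (-3.671941))
       = -1.557334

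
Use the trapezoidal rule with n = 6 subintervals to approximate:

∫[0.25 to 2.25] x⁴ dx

f(x) = x⁴
a = 0.25, b = 2.25, n = 6
h = (b - a)/n = 0.333333

Trapezoidal rule: (h/2)[f(x₀) + 2f(x₁) + 2f(x₂) + ... + f(xₙ)]

x_0 = 0.2500, f(x_0) = 0.003906, coefficient = 1
x_1 = 0.5833, f(x_1) = 0.115789, coefficient = 2
x_2 = 0.9167, f(x_2) = 0.706067, coefficient = 2
x_3 = 1.2500, f(x_3) = 2.441406, coefficient = 2
x_4 = 1.5833, f(x_4) = 6.284770, coefficient = 2
x_5 = 1.9167, f(x_5) = 13.495419, coefficient = 2
x_6 = 2.2500, f(x_6) = 25.628906, coefficient = 1

I ≈ (0.333333/2) × 71.719715 = 11.953286
Exact value: 11.532812
Error: 0.420473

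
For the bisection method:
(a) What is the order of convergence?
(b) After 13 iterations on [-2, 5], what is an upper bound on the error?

(a) Bisection has linear (order 1) convergence; the error is halved each step.

(b) Error bound = (b-a)/2^n = (5 - (-2))/2^{13}
    = 7/2^{13}

(a) 1 (linear); (b) error ≤ 8.54e-04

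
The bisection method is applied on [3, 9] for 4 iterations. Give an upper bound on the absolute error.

Bisection error bound: |error| ≤ (b-a)/2^n
|error| ≤ (9 - 3)/2^4 = 6/2^4
|error| ≤ 0.3750000000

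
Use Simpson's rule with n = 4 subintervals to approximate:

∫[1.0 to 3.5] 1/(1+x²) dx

f(x) = 1/(1+x²)
a = 1.0, b = 3.5, n = 4
h = (b - a)/n = 0.625000

Simpson's rule: (h/3)[f(x₀) + 4f(x₁) + 2f(x₂) + ... + f(xₙ)]

x_0 = 1.0000, f(x_0) = 0.500000, coefficient = 1
x_1 = 1.6250, f(x_1) = 0.274678, coefficient = 4
x_2 = 2.2500, f(x_2) = 0.164948, coefficient = 2
x_3 = 2.8750, f(x_3) = 0.107926, coefficient = 4
x_4 = 3.5000, f(x_4) = 0.075472, coefficient = 1

I ≈ (0.625000/3) × 2.435784 = 0.507455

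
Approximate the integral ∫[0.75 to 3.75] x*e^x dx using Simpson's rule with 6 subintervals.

f(x) = x*e^x
a = 0.75, b = 3.75, n = 6
h = (b - a)/n = 0.500000

Simpson's rule: (h/3)[f(x₀) + 4f(x₁) + 2f(x₂) + ... + f(xₙ)]

x_0 = 0.7500, f(x_0) = 1.587750, coefficient = 1
x_1 = 1.2500, f(x_1) = 4.362929, coefficient = 4
x_2 = 1.7500, f(x_2) = 10.070555, coefficient = 2
x_3 = 2.2500, f(x_3) = 21.347406, coefficient = 4
x_4 = 2.7500, f(x_4) = 43.017238, coefficient = 2
x_5 = 3.2500, f(x_5) = 83.818605, coefficient = 4
x_6 = 3.7500, f(x_6) = 159.454058, coefficient = 1

I ≈ (0.500000/3) × 705.333148 = 117.555525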